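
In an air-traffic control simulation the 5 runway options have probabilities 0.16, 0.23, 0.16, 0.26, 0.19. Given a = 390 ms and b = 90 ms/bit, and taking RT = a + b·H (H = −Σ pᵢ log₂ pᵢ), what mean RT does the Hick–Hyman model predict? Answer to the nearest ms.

H = 0.16·log₂(1/0.16) + 0.23·log₂(1/0.23) + 0.16·log₂(1/0.16) + 0.26·log₂(1/0.26) + 0.19·log₂(1/0.19) = 2.2942 bits.
RT = 390 + 90 × 2.2942 = 596.48 ms.

596 ms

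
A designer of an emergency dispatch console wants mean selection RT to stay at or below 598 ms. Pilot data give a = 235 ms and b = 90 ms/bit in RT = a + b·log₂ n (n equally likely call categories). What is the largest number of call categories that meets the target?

Set 235 + 90·log₂ n ≤ 598 → log₂ n ≤ (598 − 235)/90 = 4.0333.
So n ≤ 2^4.0333 = 16.374; the largest integer n is 16.

16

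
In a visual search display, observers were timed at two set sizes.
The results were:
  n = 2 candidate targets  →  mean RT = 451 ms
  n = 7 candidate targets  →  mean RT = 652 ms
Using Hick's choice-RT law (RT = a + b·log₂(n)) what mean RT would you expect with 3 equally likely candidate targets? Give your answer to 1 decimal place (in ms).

Solve the two-equation system in a and b:
  b = (652 − 451) / (log₂ 7 − log₂ 2) = 201 / (2.8074 − 1) = 111.212 ms/bit
  a = 451 − 111.212 × 1 = 339.788 ms
Then RT(3) = 339.788 + 111.212 × log₂ 3 = 339.788 + 111.212 × 1.5850 ≈ 516.055 ms.

516.1 ms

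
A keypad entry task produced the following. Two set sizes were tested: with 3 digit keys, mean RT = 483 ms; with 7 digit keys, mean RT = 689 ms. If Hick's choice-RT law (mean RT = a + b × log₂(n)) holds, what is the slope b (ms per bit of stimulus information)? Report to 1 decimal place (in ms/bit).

168.5 ms/bit

b = (RT₂ − RT₁)/(log₂ n₂ − log₂ n₁) = (689 − 483)/(2.8074 − 1.5850) = 168.522 ms/bit.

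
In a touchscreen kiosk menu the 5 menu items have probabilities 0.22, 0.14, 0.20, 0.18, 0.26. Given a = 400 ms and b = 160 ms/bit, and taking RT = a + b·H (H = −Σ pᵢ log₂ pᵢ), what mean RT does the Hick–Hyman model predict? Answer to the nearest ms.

767 ms

Entropy contributions −pᵢ log₂ pᵢ: 0.4806, 0.3971, 0.4644, 0.4453, 0.5053; sum H = 2.2927 bits.
RT = a + bH = 400 + 160·2.2927 = 766.83 ms.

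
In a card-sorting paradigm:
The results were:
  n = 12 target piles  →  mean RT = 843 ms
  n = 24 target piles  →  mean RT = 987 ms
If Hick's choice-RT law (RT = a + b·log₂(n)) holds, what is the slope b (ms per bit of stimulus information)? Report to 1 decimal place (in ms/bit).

144.0 ms/bit

The slope on a log₂ axis is (987 − 843) / (4.5850 − 3.5850) = 144.000 ms/bit.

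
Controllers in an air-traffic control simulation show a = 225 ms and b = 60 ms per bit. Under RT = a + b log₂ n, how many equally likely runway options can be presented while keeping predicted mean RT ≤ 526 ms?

32

Set 225 + 60·log₂ n ≤ 526 → log₂ n ≤ (526 − 225)/60 = 5.0167.
So n ≤ 2^5.0167 = 32.372; the largest integer n is 32.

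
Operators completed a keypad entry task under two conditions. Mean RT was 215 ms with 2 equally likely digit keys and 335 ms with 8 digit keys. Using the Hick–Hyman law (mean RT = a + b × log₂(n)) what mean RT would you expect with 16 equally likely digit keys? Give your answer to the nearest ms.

RT is linear in log₂ n, so two points fix the line:
  b = (335 − 215) / (log₂ 8 − log₂ 2) = 120 / (3 − 1) = 60 ms/bit
  a = 215 − 60 × 1 = 155 ms
Then RT(16) = 155 + 60 × log₂ 16 = 155 + 60 × 4 ≈ 395.000 ms.

395 ms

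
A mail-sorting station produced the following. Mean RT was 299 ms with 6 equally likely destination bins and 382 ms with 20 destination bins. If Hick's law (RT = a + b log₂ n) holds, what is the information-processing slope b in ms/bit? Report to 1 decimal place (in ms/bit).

47.8 ms/bit

b = (RT₂ − RT₁)/(log₂ n₂ − log₂ n₁) = (382 − 299)/(4.3219 − 2.5850) = 47.784 ms/bit.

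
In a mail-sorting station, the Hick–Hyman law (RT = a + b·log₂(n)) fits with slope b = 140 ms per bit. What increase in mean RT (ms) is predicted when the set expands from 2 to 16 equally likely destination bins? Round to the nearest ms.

420 ms

Only the slope matters, since a is common to both: ΔRT = b·log₂(n₂/n₁).
log₂(16) − log₂(2) = log₂(16/2) = log₂(8) = 3.
ΔRT = 140 × 3.0000 = 420.000 ms.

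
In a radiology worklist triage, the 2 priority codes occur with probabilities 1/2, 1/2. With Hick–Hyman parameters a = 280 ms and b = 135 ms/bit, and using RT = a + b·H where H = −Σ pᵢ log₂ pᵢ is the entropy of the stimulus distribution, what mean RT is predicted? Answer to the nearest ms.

Each term −pᵢ log₂ pᵢ: 0.5·1 + 0.5·1; summed, H = 1.000 bits.
Mean RT = a + bH = 280 + 135·1.000 = 415.00 ms.

415 ms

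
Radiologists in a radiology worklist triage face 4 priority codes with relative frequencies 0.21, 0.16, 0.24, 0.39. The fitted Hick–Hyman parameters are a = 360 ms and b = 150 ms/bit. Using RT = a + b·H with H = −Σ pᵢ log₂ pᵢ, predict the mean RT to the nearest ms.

Entropy contributions −pᵢ log₂ pᵢ: 0.4728, 0.4230, 0.4941, 0.5298; sum H = 1.9198 bits.
RT = a + bH = 360 + 150·1.9198 = 647.97 ms.

648 ms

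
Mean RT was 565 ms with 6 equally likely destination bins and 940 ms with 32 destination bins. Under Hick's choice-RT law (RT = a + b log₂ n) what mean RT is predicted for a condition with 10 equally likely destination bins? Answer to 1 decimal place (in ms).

679.4 ms

Solve the two-equation system in a and b:
  b = (940 − 565) / (log₂ 32 − log₂ 6) = 375 / (5 − 2.5850) = 155.277 ms/bit
  a = 565 − 155.277 × 2.5850 = 163.615 ms
Then RT(10) = 163.615 + 155.277 × log₂ 10 = 163.615 + 155.277 × 3.3219 ≈ 679.434 ms.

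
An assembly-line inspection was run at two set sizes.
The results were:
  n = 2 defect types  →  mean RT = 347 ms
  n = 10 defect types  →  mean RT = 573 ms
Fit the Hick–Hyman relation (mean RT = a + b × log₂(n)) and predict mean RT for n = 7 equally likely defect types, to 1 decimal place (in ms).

Solve the two-equation system in a and b:
  b = (573 − 347) / (log₂ 10 − log₂ 2) = 226 / (3.3219 − 1) = 97.333 ms/bit
  a = 347 − 97.333 × 1 = 249.667 ms
Then RT(7) = 249.667 + 97.333 × log₂ 7 = 249.667 + 97.333 × 2.8074 ≈ 522.915 ms.

522.9 ms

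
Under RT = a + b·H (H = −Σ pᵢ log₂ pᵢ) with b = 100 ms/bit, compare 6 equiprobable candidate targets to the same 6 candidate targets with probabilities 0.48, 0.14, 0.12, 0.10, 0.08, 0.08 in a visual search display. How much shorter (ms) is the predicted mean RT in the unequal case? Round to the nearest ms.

40 ms

Equiprobable entropy H₀ = log₂ 6 = 2.5850 bits.
Skewed entropy H = −Σ pᵢ log₂ pᵢ = 2.1877 bits.
ΔRT = b·(H₀ − H) = 100 × 0.3973 = 39.73 ms.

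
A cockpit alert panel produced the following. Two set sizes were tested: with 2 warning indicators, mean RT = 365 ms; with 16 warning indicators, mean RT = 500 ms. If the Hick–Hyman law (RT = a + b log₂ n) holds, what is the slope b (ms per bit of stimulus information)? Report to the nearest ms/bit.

The slope on a log₂ axis is (500 − 365) / (4 − 1) = 45 ms/bit.

45 ms/bit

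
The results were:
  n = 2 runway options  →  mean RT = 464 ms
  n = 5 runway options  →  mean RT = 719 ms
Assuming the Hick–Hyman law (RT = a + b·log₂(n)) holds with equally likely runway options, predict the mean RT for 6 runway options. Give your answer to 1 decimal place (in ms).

RT is linear in log₂ n, so two points fix the line:
  b = (719 − 464) / (log₂ 5 − log₂ 2) = 255 / (2.3219 − 1) = 192.900 ms/bit
  a = 464 − 192.900 × 1 = 271.100 ms
Then RT(6) = 271.100 + 192.900 × log₂ 6 = 271.100 + 192.900 × 2.5850 ≈ 769.739 ms.

769.7 ms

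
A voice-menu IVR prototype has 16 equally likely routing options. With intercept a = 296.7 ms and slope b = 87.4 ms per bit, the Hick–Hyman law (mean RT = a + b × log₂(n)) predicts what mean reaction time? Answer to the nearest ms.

646 ms

log₂(16) = 4 bits, so RT = 296.7 + 87.4 × 4 ≈ 646.300 ms.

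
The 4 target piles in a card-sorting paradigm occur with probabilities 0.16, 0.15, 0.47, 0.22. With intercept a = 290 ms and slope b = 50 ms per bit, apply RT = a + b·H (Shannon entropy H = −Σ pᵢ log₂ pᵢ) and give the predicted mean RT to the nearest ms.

H = 0.16·log₂(1/0.16) + 0.15·log₂(1/0.15) + 0.47·log₂(1/0.47) + 0.22·log₂(1/0.22) = 1.8261 bits.
RT = 290 + 50 × 1.8261 = 381.30 ms.

381 ms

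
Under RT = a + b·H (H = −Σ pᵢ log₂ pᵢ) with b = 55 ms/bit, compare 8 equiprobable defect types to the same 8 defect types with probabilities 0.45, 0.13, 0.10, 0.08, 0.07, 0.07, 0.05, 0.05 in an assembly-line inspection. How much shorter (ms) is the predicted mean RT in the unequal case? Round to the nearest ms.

The RT saving is b·ΔH. Equiprobable H₀ = log₂(8) = 3.0000 bits; with the given probabilities H = 2.4940 bits.
b·(H₀ − H) = 55 × (3.0000 − 2.4940) = 27.83 ms.

28 ms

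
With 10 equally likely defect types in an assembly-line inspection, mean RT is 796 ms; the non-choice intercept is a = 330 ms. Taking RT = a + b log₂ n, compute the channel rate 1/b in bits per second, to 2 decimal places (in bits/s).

7.13 bits/s

Choice component = 796 − 330 = 466 ms over log₂(10) = 3.3219 bits.
b = 466 / 3.3219 = 140.280 ms/bit, so 1/b = 7.129 bits/s.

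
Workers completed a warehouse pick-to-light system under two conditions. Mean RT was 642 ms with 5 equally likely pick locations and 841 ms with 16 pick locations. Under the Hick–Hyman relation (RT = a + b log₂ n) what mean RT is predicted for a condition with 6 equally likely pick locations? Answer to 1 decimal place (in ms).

673.2 ms

Fit slope and intercept:
  b = (841 − 642) / (log₂ 16 − log₂ 5) = 199 / (4 − 2.3219) = 118.588 ms/bit
  a = 642 − 118.588 × 2.3219 = 366.646 ms
Then RT(6) = 366.646 + 118.588 × log₂ 6 = 366.646 + 118.588 × 2.5850 ≈ 673.193 ms.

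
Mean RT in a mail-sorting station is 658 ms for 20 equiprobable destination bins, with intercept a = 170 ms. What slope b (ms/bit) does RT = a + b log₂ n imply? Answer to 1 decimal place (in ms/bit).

20 alternatives carry log₂ 20 = 4.3219 bits; the choice cost is 658 − 170 = 488 ms, so b = 488/4.3219 = 112.913 ms/bit.

112.9 ms/bit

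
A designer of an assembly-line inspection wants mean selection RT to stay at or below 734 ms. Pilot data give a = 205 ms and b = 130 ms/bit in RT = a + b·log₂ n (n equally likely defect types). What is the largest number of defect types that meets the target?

Set 205 + 130·log₂ n ≤ 734 → log₂ n ≤ (734 − 205)/130 = 4.0692.
So n ≤ 2^4.0692 = 16.787; the largest integer n is 16.

16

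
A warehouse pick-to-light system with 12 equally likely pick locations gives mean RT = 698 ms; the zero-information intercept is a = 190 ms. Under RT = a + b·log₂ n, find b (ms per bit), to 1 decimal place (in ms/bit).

141.7 ms/bit

log₂(12) = 3.5850 bits.
b = (RT − a)/log₂ n = (698 − 190) / 3.5850 = 141.703 ms/bit.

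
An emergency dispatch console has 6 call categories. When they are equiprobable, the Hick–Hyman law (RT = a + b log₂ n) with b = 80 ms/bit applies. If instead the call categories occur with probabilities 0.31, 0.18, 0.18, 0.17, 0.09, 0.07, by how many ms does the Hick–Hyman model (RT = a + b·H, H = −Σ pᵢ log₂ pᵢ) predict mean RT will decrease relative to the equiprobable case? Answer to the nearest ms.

The RT saving is b·ΔH. Equiprobable H₀ = log₂(6) = 2.5850 bits; with the given probabilities H = 2.4302 bits.
b·(H₀ − H) = 80 × (2.5850 − 2.4302) = 12.38 ms.

12 ms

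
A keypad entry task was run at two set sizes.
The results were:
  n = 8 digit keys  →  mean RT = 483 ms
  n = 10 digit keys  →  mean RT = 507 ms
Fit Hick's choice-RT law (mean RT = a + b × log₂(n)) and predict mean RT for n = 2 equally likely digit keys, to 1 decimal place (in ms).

333.9 ms

RT is linear in log₂ n, so two points fix the line:
  b = (507 − 483) / (log₂ 10 − log₂ 8) = 24 / (3.3219 − 3) = 74.551 ms/bit
  a = 483 − 74.551 × 3 = 259.348 ms
Then RT(2) = 259.348 + 74.551 × log₂ 2 = 259.348 + 74.551 × 1 ≈ 333.898 ms.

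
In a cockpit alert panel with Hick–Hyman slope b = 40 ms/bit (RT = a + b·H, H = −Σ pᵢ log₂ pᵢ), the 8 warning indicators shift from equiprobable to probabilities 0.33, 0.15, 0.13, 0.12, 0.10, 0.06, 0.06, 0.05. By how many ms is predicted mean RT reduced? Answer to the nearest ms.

11 ms

Equiprobable entropy H₀ = log₂ 8 = 3.0000 bits.
Skewed entropy H = −Σ pᵢ log₂ pᵢ = 2.7234 bits.
ΔRT = b·(H₀ − H) = 40 × 0.2766 = 11.06 ms.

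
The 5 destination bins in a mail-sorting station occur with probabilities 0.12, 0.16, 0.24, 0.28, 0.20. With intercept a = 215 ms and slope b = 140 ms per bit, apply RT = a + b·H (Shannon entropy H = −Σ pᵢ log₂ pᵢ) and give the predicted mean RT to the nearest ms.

532 ms

Entropy contributions −pᵢ log₂ pᵢ: 0.3671, 0.4230, 0.4941, 0.5142, 0.4644; sum H = 2.2628 bits.
RT = a + bH = 215 + 140·2.2628 = 531.80 ms.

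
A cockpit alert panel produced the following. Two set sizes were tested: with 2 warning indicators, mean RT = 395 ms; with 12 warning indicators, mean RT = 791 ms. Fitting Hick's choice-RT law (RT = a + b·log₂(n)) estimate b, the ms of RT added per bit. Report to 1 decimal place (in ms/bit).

Slope: b = (791 − 395) / (log₂ 12 − log₂ 2) = 396/2.5850 = 153.194 ms/bit.

153.2 ms/bit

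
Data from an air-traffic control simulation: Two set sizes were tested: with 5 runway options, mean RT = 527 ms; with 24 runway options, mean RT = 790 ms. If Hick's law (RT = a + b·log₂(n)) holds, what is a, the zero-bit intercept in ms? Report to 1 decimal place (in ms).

257.2 ms

b = (RT₂ − RT₁)/(log₂ n₂ − log₂ n₁) = (790 − 527)/(4.5850 − 2.3219) = 116.216 ms/bit.
Intercept: a = 527 − 116.216·log₂(5) = 257.156 ms.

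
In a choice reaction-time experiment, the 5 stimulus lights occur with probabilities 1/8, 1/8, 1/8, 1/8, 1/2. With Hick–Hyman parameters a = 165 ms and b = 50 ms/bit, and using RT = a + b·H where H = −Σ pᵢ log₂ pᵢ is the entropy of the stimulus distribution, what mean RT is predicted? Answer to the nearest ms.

265 ms

H = −Σ pᵢ log₂ pᵢ = 0.125·3 + 0.125·3 + 0.125·3 + 0.125·3 + 0.5·1 = 2.000 bits.
RT = 165 + 50 × 2.000 = 265.00 ms.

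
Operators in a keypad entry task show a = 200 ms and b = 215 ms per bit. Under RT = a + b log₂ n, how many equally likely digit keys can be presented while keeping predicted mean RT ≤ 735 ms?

Set 200 + 215·log₂ n ≤ 735 → log₂ n ≤ (735 − 200)/215 = 2.4884.
So n ≤ 2^2.4884 = 5.611; the largest integer n is 5.

5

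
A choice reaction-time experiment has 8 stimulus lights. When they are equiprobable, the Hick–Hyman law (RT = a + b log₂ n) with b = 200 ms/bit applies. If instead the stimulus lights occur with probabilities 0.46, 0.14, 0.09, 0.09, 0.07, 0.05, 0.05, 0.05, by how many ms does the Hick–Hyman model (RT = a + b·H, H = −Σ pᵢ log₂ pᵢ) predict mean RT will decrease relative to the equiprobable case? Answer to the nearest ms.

109 ms

The RT saving is b·ΔH. Equiprobable H₀ = log₂(8) = 3.0000 bits; with the given probabilities H = 2.4546 bits.
b·(H₀ − H) = 200 × (3.0000 − 2.4546) = 109.08 ms.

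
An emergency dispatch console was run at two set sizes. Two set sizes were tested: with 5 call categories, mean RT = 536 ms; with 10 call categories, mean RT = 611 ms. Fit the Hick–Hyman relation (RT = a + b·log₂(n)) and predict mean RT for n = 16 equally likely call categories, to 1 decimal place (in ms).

Solve the two-equation system in a and b:
  b = (611 − 536) / (log₂ 10 − log₂ 5) = 75 / (3.3219 − 2.3219) = 75.000 ms/bit
  a = 536 − 75.000 × 2.3219 = 361.855 ms
Then RT(16) = 361.855 + 75.000 × log₂ 16 = 361.855 + 75.000 × 4 ≈ 661.855 ms.

661.9 ms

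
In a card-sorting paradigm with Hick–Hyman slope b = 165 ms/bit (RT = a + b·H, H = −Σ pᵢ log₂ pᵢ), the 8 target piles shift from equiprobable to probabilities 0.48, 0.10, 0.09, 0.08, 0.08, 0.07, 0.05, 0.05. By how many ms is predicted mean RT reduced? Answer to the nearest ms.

The RT saving is b·ΔH. Equiprobable H₀ = log₂(8) = 3.0000 bits; with the given probabilities H = 2.4369 bits.
b·(H₀ − H) = 165 × (3.0000 − 2.4369) = 92.91 ms.

93 ms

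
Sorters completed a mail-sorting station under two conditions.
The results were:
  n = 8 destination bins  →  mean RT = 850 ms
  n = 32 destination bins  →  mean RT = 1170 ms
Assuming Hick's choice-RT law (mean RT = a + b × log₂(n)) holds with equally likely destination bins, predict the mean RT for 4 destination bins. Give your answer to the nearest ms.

690 ms

With log₂ n on the abscissa the relation is linear; from the two conditions:
  b = (1170 − 850) / (log₂ 32 − log₂ 8) = 320 / (5 − 3) = 160 ms/bit
  a = 850 − 160 × 3 = 370 ms
Then RT(4) = 370 + 160 × log₂ 4 = 370 + 160 × 2 ≈ 690.000 ms.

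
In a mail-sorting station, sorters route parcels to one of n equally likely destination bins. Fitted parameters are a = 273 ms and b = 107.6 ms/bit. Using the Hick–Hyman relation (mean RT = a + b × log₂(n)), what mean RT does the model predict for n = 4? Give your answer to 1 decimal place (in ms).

488.2 ms

log₂(4) = 2 bits, so RT = 273 + 107.6 × 2 ≈ 488.200 ms.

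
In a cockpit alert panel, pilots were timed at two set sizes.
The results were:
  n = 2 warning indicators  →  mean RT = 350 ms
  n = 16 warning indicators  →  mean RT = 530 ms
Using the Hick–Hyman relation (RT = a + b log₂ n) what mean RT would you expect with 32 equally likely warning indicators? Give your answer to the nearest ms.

With log₂ n on the abscissa the relation is linear; from the two conditions:
  b = (530 − 350) / (log₂ 16 − log₂ 2) = 180 / (4 − 1) = 60 ms/bit
  a = 350 − 60 × 1 = 290 ms
Then RT(32) = 290 + 60 × log₂ 32 = 290 + 60 × 5 ≈ 590.000 ms.

590 ms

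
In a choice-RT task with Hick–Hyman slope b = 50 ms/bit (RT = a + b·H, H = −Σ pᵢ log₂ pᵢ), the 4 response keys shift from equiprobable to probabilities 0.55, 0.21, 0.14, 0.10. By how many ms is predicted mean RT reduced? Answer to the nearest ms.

16 ms

The RT saving is b·ΔH. Equiprobable H₀ = log₂(4) = 2.0000 bits; with the given probabilities H = 1.6765 bits.
b·(H₀ − H) = 50 × (2.0000 − 1.6765) = 16.18 ms.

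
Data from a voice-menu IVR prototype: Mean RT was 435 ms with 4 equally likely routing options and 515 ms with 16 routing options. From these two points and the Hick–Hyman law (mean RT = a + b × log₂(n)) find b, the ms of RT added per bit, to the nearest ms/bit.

The slope on a log₂ axis is (515 − 435) / (4 − 2) = 40 ms/bit.

40 ms/bit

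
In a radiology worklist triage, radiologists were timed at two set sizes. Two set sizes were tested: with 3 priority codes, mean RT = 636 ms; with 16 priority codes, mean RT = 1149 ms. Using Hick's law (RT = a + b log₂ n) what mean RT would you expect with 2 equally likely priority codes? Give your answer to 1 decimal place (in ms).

511.7 ms

Solve the two-equation system in a and b:
  b = (1149 − 636) / (log₂ 16 − log₂ 3) = 513 / (4 − 1.5850) = 212.419 ms/bit
  a = 636 − 212.419 × 1.5850 = 299.324 ms
Then RT(2) = 299.324 + 212.419 × log₂ 2 = 299.324 + 212.419 × 1 ≈ 511.743 ms.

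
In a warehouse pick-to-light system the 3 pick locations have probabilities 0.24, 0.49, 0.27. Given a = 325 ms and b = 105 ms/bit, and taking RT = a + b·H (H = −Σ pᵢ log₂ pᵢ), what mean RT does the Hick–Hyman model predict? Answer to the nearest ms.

483 ms

H = 0.24·log₂(1/0.24) + 0.49·log₂(1/0.49) + 0.27·log₂(1/0.27) = 1.5084 bits.
RT = 325 + 105 × 1.5084 = 483.39 ms.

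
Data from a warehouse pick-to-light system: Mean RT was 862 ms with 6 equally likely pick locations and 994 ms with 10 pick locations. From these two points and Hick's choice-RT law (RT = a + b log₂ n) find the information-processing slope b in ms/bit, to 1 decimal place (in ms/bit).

179.1 ms/bit

b = (RT₂ − RT₁)/(log₂ n₂ − log₂ n₁) = (994 − 862)/(3.3219 − 2.5850) = 179.113 ms/bit.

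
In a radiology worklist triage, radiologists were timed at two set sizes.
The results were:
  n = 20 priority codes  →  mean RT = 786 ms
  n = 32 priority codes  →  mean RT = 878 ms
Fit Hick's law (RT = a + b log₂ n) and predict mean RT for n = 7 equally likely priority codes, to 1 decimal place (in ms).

580.5 ms

Fit slope and intercept:
  b = (878 − 786) / (log₂ 32 − log₂ 20) = 92 / (5 − 4.3219) = 135.679 ms/bit
  a = 786 − 135.679 × 4.3219 = 199.606 ms
Then RT(7) = 199.606 + 135.679 × log₂ 7 = 199.606 + 135.679 × 2.8074 ≈ 580.504 ms.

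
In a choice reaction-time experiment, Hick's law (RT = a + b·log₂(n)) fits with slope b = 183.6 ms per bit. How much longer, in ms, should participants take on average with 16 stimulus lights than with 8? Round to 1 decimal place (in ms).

183.6 ms

Only the slope matters, since a is common to both: ΔRT = b·log₂(n₂/n₁).
log₂(16) − log₂(8) = log₂(16/8) = log₂(2) = 1.
ΔRT = 183.6 × 1.0000 = 183.600 ms.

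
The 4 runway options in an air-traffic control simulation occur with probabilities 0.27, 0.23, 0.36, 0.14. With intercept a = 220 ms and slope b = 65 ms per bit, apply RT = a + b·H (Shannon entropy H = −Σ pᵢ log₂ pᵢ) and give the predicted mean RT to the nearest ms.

345 ms

H = 0.27·log₂(1/0.27) + 0.23·log₂(1/0.23) + 0.36·log₂(1/0.36) + 0.14·log₂(1/0.14) = 1.9254 bits.
RT = 220 + 65 × 1.9254 = 345.15 ms.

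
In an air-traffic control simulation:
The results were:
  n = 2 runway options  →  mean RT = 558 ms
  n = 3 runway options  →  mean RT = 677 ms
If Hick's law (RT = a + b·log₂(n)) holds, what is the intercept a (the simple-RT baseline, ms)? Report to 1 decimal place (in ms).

354.6 ms

b = (RT₂ − RT₁)/(log₂ n₂ − log₂ n₁) = (677 − 558)/(1.5850 − 1) = 203.432 ms/bit.
a = RT₁ − b·log₂ n₁ = 558 − 203.432 × 1 = 354.568 ms.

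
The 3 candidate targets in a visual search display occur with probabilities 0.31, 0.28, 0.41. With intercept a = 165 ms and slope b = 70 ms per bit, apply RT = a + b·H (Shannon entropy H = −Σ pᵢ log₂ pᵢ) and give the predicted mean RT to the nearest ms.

H = 0.31·log₂(1/0.31) + 0.28·log₂(1/0.28) + 0.41·log₂(1/0.41) = 1.5654 bits.
RT = 165 + 70 × 1.5654 = 274.58 ms.

275 ms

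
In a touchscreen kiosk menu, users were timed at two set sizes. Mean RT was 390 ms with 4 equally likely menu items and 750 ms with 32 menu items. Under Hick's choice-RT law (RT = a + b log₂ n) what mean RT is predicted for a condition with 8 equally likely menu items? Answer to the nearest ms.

With log₂ n on the abscissa the relation is linear; from the two conditions:
  b = (750 − 390) / (log₂ 32 − log₂ 4) = 360 / (5 − 2) = 120 ms/bit
  a = 390 − 120 × 2 = 150 ms
Then RT(8) = 150 + 120 × log₂ 8 = 150 + 120 × 3 ≈ 510.000 ms.

510 ms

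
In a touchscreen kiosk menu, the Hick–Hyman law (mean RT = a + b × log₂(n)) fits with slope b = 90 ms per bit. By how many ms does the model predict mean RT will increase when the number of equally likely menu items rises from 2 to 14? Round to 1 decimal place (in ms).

252.7 ms

The intercept a cancels: ΔRT = b·(log₂ n₂ − log₂ n₁) = b·log₂(n₂/n₁).
log₂(14) − log₂(2) = 3.8074 − 1 = 2.8074.
ΔRT = 90 × 2.8074 = 252.662 ms.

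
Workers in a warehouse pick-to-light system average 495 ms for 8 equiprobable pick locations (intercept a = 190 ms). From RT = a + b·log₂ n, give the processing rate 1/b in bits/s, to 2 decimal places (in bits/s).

9.84 bits/s

b = (495 − 190)/log₂ 8 = 305/3 = 101.667 ms per bit = 0.10167 s/bit; the reciprocal is 9.836 bits/s.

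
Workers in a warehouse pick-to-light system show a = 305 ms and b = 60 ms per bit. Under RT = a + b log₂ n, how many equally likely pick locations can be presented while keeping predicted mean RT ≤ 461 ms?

6

60·log₂ n ≤ 461 − 305 = 156, giving log₂ n ≤ 2.6000 and n ≤ 6.063. The largest whole number is 6.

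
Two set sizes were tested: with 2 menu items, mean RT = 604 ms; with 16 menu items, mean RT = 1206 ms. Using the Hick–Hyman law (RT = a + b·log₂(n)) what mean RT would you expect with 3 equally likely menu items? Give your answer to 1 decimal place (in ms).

Solve the two-equation system in a and b:
  b = (1206 − 604) / (log₂ 16 − log₂ 2) = 602 / (4 − 1) = 200.667 ms/bit
  a = 604 − 200.667 × 1 = 403.333 ms
Then RT(3) = 403.333 + 200.667 × log₂ 3 = 403.333 + 200.667 × 1.5850 ≈ 721.382 ms.

721.4 ms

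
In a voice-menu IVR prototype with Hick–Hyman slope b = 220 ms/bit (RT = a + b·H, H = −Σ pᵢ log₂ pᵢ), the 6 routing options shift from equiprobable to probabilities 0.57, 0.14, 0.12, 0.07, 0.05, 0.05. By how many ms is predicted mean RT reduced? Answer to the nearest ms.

145 ms

Equiprobable entropy H₀ = log₂ 6 = 2.5850 bits.
Skewed entropy H = −Σ pᵢ log₂ pᵢ = 1.9272 bits.
ΔRT = b·(H₀ − H) = 220 × 0.6578 = 144.71 ms.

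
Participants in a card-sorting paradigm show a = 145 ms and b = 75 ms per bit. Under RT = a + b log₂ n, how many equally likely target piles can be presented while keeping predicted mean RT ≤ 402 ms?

10

75·log₂ n ≤ 402 − 145 = 257, giving log₂ n ≤ 3.4267 and n ≤ 10.753. The largest whole number is 10.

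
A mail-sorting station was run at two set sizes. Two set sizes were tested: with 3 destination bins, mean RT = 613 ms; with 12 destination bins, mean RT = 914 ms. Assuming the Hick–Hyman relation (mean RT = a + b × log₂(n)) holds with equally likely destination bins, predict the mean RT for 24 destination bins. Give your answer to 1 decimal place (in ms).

Fit slope and intercept:
  b = (914 − 613) / (log₂ 12 − log₂ 3) = 301 / (3.5850 − 1.5850) = 150.500 ms/bit
  a = 613 − 150.500 × 1.5850 = 374.463 ms
Then RT(24) = 374.463 + 150.500 × log₂ 24 = 374.463 + 150.500 × 4.5850 ≈ 1064.500 ms.

1064.5 ms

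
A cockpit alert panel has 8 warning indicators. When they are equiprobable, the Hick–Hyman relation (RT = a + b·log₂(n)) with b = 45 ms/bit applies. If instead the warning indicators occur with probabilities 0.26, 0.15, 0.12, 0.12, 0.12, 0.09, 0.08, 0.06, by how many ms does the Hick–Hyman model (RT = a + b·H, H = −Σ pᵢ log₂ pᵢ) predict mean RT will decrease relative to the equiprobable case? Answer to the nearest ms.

6 ms

The RT saving is b·ΔH. Equiprobable H₀ = log₂(8) = 3.0000 bits; with the given probabilities H = 2.8647 bits.
b·(H₀ − H) = 45 × (3.0000 − 2.8647) = 6.09 ms.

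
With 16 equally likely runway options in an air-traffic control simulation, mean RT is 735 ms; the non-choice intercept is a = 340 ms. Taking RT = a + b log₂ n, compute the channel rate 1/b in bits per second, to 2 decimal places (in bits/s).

Choice component = 735 − 340 = 395 ms over log₂(16) = 4 bits.
b = 395 / 4 = 98.750 ms/bit, so 1/b = 10.127 bits/s.

10.13 bits/s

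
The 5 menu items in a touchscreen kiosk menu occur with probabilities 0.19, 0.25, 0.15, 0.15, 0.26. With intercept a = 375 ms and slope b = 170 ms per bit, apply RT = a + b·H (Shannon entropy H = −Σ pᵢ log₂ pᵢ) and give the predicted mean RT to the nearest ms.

763 ms

H = 0.19·log₂(1/0.19) + 0.25·log₂(1/0.25) + 0.15·log₂(1/0.15) + 0.15·log₂(1/0.15) + 0.26·log₂(1/0.26) = 2.2816 bits.
RT = 375 + 170 × 2.2816 = 762.87 ms.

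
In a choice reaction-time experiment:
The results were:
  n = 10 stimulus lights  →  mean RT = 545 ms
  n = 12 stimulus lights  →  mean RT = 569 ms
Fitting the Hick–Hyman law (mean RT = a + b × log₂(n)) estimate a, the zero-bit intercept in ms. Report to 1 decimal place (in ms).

b = (RT₂ − RT₁)/(log₂ n₂ − log₂ n₁) = (569 − 545)/(3.5850 − 3.3219) = 91.243 ms/bit.
Intercept: a = 545 − 91.243·log₂(10) = 241.898 ms.

241.9 ms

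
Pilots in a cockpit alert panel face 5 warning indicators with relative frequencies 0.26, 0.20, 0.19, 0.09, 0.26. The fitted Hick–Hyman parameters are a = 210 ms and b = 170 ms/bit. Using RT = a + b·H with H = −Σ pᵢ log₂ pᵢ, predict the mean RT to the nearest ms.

Entropy contributions −pᵢ log₂ pᵢ: 0.5053, 0.4644, 0.4552, 0.3127, 0.5053; sum H = 2.2428 bits.
RT = a + bH = 210 + 170·2.2428 = 591.28 ms.

591 ms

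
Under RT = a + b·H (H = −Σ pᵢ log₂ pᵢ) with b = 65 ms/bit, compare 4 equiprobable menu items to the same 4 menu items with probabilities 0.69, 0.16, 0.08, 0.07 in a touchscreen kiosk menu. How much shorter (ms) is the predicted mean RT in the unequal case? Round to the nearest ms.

Equiprobable entropy H₀ = log₂ 4 = 2.0000 bits.
Skewed entropy H = −Σ pᵢ log₂ pᵢ = 1.3525 bits.
ΔRT = b·(H₀ − H) = 65 × 0.6475 = 42.09 ms.

42 ms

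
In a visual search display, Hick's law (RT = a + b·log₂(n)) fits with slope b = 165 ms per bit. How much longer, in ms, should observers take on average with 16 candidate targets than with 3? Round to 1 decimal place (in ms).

398.5 ms

Only the slope matters, since a is common to both: ΔRT = b·log₂(n₂/n₁).
log₂(16) − log₂(3) = 4 − 1.5850 = 2.4150.
ΔRT = 165 × 2.4150 = 398.481 ms.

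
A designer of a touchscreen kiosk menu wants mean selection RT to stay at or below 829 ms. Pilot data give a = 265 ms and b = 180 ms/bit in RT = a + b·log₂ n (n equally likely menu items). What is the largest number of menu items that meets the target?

8

180·log₂ n ≤ 829 − 265 = 564, giving log₂ n ≤ 3.1333 and n ≤ 8.775. The largest whole number is 8.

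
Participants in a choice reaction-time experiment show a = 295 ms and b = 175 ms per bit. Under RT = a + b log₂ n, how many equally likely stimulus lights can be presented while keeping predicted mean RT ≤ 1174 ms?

Information budget: (1174 − 295)/175 = 5.0229 bits, so n ≤ 2^5.0229 = 32.511 → at most 32.

32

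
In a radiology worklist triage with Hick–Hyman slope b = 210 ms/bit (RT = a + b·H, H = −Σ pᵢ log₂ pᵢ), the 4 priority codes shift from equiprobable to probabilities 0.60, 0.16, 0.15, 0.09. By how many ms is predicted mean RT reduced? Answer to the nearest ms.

86 ms

Equiprobable entropy H₀ = log₂ 4 = 2.0000 bits.
Skewed entropy H = −Σ pᵢ log₂ pᵢ = 1.5884 bits.
ΔRT = b·(H₀ − H) = 210 × 0.4116 = 86.44 ms.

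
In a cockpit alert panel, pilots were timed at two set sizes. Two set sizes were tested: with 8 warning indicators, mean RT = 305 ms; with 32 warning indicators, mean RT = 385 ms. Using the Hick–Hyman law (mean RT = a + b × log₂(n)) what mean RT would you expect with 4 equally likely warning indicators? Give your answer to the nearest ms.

With log₂ n on the abscissa the relation is linear; from the two conditions:
  b = (385 − 305) / (log₂ 32 − log₂ 8) = 80 / (5 − 3) = 40 ms/bit
  a = 305 − 40 × 3 = 185 ms
Then RT(4) = 185 + 40 × log₂ 4 = 185 + 40 × 2 ≈ 265.000 ms.

265 ms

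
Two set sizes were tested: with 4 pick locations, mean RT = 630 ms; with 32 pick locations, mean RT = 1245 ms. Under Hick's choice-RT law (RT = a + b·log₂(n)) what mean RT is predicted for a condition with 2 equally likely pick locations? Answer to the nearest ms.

Solve the two-equation system in a and b:
  b = (1245 − 630) / (log₂ 32 − log₂ 4) = 615 / (5 − 2) = 205 ms/bit
  a = 630 − 205 × 2 = 220 ms
Then RT(2) = 220 + 205 × log₂ 2 = 220 + 205 × 1 ≈ 425.000 ms.

425 ms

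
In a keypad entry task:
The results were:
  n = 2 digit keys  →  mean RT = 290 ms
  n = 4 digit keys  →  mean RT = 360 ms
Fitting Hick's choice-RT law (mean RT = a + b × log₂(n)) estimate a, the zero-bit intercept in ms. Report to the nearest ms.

The slope on a log₂ axis is (360 − 290) / (2 − 1) = 70 ms/bit.
Intercept: a = 290 − 70·log₂(2) = 220.000 ms.

220 ms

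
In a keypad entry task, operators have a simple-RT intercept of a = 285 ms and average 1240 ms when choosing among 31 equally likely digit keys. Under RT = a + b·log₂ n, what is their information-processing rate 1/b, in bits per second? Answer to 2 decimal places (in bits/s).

5.19 bits/s

Choice component = 1240 − 285 = 955 ms over log₂(31) = 4.9542 bits.
b = 955 / 4.9542 = 192.766 ms/bit, so 1/b = 5.188 bits/s.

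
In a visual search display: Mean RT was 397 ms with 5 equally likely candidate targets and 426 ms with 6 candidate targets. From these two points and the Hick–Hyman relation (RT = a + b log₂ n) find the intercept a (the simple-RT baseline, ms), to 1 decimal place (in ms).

141.0 ms

The slope on a log₂ axis is (426 − 397) / (2.5850 − 2.3219) = 110.252 ms/bit.
a = RT₁ − b·log₂ n₁ = 397 − 110.252 × 2.3219 = 141.003 ms.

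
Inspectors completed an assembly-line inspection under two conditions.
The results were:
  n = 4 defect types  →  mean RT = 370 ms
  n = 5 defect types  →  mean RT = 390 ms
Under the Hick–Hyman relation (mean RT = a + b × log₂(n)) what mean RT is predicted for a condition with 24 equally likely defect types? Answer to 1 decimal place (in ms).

RT is linear in log₂ n, so two points fix the line:
  b = (390 − 370) / (log₂ 5 − log₂ 4) = 20 / (2.3219 − 2) = 62.126 ms/bit
  a = 370 − 62.126 × 2 = 245.749 ms
Then RT(24) = 245.749 + 62.126 × log₂ 24 = 245.749 + 62.126 × 4.5850 ≈ 530.593 ms.

530.6 ms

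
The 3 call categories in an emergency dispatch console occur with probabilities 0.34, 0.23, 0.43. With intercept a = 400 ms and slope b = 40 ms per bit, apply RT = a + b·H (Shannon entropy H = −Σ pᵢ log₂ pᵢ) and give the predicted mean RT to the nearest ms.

H = 0.34·log₂(1/0.34) + 0.23·log₂(1/0.23) + 0.43·log₂(1/0.43) = 1.5404 bits.
RT = 400 + 40 × 1.5404 = 461.62 ms.

462 ms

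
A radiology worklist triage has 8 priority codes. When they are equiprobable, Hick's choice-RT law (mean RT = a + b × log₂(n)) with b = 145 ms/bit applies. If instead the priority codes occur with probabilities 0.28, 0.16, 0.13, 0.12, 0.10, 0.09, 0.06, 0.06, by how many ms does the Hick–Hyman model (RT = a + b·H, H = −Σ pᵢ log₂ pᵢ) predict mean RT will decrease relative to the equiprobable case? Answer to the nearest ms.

26 ms

The RT saving is b·ΔH. Equiprobable H₀ = log₂(8) = 3.0000 bits; with the given probabilities H = 2.8189 bits.
b·(H₀ − H) = 145 × (3.0000 − 2.8189) = 26.26 ms.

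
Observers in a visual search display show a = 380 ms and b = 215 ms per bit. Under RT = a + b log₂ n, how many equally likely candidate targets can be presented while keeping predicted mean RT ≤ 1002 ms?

7

Information budget: (1002 − 380)/215 = 2.8930 bits, so n ≤ 2^2.8930 = 7.428 → at most 7.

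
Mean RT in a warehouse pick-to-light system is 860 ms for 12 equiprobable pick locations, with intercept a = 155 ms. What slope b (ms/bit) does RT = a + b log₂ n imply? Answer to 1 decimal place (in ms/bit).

196.7 ms/bit

b = (860 − 155) / log₂(12) = 705 / 3.5850 = 196.655 ms/bit.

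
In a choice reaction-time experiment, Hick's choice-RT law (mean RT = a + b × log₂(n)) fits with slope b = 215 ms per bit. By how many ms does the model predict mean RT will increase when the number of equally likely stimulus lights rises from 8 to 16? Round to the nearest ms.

215 ms

The intercept a cancels: ΔRT = b·(log₂ n₂ − log₂ n₁) = b·log₂(n₂/n₁).
log₂(16) − log₂(8) = log₂(16/8) = log₂(2) = 1.
ΔRT = 215 × 1.0000 = 215.000 ms.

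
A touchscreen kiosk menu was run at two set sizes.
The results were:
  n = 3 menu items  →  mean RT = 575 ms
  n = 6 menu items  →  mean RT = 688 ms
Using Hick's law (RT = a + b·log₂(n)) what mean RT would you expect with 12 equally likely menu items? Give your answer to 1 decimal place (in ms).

RT is linear in log₂ n, so two points fix the line:
  b = (688 − 575) / (log₂ 6 − log₂ 3) = 113 / (2.5850 − 1.5850) = 113.000 ms/bit
  a = 575 − 113.000 × 1.5850 = 395.899 ms
Then RT(12) = 395.899 + 113.000 × log₂ 12 = 395.899 + 113.000 × 3.5850 ≈ 801.000 ms.

801.0 ms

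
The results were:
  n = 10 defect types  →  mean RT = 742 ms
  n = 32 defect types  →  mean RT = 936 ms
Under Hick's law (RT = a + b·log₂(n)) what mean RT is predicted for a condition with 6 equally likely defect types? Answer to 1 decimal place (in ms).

With log₂ n on the abscissa the relation is linear; from the two conditions:
  b = (936 − 742) / (log₂ 32 − log₂ 10) = 194 / (5 − 3.3219) = 115.609 ms/bit
  a = 742 − 115.609 × 3.3219 = 357.956 ms
Then RT(6) = 357.956 + 115.609 × log₂ 6 = 357.956 + 115.609 × 2.5850 ≈ 656.800 ms.

656.8 ms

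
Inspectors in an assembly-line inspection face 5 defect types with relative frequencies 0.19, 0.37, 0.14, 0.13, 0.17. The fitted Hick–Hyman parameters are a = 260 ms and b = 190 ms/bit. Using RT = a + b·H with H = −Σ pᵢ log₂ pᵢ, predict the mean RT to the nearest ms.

Entropy contributions −pᵢ log₂ pᵢ: 0.4552, 0.5307, 0.3971, 0.3826, 0.4346; sum H = 2.2003 bits.
RT = a + bH = 260 + 190·2.2003 = 678.06 ms.

678 ms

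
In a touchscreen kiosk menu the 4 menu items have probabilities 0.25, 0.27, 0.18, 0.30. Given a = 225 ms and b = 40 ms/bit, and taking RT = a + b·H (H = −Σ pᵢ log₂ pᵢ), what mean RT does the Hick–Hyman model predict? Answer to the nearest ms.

Entropy contributions −pᵢ log₂ pᵢ: 0.5000, 0.5100, 0.4453, 0.5211; sum H = 1.9764 bits.
RT = a + bH = 225 + 40·1.9764 = 304.06 ms.

304 ms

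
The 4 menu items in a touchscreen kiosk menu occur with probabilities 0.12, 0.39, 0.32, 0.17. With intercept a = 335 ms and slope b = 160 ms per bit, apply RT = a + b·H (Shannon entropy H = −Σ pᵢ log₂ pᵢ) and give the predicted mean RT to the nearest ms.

632 ms

H = 0.12·log₂(1/0.12) + 0.39·log₂(1/0.39) + 0.32·log₂(1/0.32) + 0.17·log₂(1/0.17) = 1.8575 bits.
RT = 335 + 160 × 1.8575 = 632.20 ms.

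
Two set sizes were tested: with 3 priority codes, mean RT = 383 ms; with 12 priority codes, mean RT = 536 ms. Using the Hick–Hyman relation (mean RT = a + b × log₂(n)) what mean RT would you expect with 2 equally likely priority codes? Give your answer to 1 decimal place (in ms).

338.3 ms

Solve the two-equation system in a and b:
  b = (536 − 383) / (log₂ 12 − log₂ 3) = 153 / (3.5850 − 1.5850) = 76.500 ms/bit
  a = 383 − 76.500 × 1.5850 = 261.750 ms
Then RT(2) = 261.750 + 76.500 × log₂ 2 = 261.750 + 76.500 × 1 ≈ 338.250 ms.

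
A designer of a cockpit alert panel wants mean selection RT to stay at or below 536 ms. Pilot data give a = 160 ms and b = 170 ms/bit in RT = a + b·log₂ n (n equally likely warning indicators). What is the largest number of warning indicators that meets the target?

4

Information budget: (536 − 160)/170 = 2.2118 bits, so n ≤ 2^2.2118 = 4.632 → at most 4.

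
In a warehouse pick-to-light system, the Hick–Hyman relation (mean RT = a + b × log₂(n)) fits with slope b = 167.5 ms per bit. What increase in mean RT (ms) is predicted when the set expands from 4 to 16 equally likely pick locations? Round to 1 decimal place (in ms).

Only the slope matters, since a is common to both: ΔRT = b·log₂(n₂/n₁).
log₂(16) − log₂(4) = log₂(16/4) = log₂(4) = 2.
ΔRT = 167.5 × 2.0000 = 335.000 ms.

335.0 ms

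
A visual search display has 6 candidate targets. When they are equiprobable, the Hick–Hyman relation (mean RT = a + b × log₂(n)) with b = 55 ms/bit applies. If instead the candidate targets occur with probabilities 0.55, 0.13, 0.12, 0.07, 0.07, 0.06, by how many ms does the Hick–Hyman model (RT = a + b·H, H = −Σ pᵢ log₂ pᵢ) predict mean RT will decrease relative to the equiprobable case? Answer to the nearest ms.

Equiprobable entropy H₀ = log₂ 6 = 2.5850 bits.
Skewed entropy H = −Σ pᵢ log₂ pᵢ = 2.0047 bits.
ΔRT = b·(H₀ − H) = 55 × 0.5802 = 31.91 ms.

32 ms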